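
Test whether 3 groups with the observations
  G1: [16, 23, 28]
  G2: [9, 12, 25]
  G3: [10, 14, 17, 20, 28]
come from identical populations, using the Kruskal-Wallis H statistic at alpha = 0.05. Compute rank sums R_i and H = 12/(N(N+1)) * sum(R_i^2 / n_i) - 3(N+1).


Step 1: Combine all N = 11 observations and assign midranks.
sorted (value, group, rank): (9,G2,1), (10,G3,2), (12,G2,3), (14,G3,4), (16,G1,5), (17,G3,6), (20,G3,7), (23,G1,8), (25,G2,9), (28,G1,10.5), (28,G3,10.5)
Step 2: Sum ranks within each group.
R_1 = 23.5 (n_1 = 3)
R_2 = 13 (n_2 = 3)
R_3 = 29.5 (n_3 = 5)
Step 3: H = 12/(N(N+1)) * sum(R_i^2/n_i) - 3(N+1)
     = 12/(11*12) * (23.5^2/3 + 13^2/3 + 29.5^2/5) - 3*12
     = 0.090909 * 414.467 - 36
     = 1.678788.
Step 4: Ties present; correction factor C = 1 - 6/(11^3 - 11) = 0.995455. Corrected H = 1.678788 / 0.995455 = 1.686454.
Step 5: Under H0, H ~ chi^2(2); p-value = 0.430320.
Step 6: alpha = 0.05. fail to reject H0.

H = 1.6865, df = 2, p = 0.430320, fail to reject H0.


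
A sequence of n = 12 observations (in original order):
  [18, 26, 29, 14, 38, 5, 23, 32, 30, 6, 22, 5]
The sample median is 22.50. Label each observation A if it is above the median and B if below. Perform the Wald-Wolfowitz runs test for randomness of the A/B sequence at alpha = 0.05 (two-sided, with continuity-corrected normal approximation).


Step 1: Compute median = 22.50; label A = above, B = below.
Labels in order: BAABABAAABBB  (n_A = 6, n_B = 6)
Step 2: Count runs R = 7.
Step 3: Under H0 (random ordering), E[R] = 2*n_A*n_B/(n_A+n_B) + 1 = 2*6*6/12 + 1 = 7.0000.
        Var[R] = 2*n_A*n_B*(2*n_A*n_B - n_A - n_B) / ((n_A+n_B)^2 * (n_A+n_B-1)) = 4320/1584 = 2.7273.
        SD[R] = 1.6514.
Step 4: R = E[R], so z = 0 with no continuity correction.
Step 5: Two-sided p-value via normal approximation = 2*(1 - Phi(|z|)) = 1.000000.
Step 6: alpha = 0.05. fail to reject H0.

R = 7, z = 0.0000, p = 1.000000, fail to reject H0.


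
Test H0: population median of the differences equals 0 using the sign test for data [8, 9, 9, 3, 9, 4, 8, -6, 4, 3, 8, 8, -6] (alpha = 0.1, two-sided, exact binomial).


Step 1: Discard zero differences. Original n = 13; n_eff = number of nonzero differences = 13.
Nonzero differences (with sign): +8, +9, +9, +3, +9, +4, +8, -6, +4, +3, +8, +8, -6
Step 2: Count signs: positive = 11, negative = 2.
Step 3: Under H0: P(positive) = 0.5, so the number of positives S ~ Bin(13, 0.5).
Step 4: Two-sided exact p-value = sum of Bin(13,0.5) probabilities at or below the observed probability = 0.022461.
Step 5: alpha = 0.1. reject H0.

n_eff = 13, pos = 11, neg = 2, p = 0.022461, reject H0.


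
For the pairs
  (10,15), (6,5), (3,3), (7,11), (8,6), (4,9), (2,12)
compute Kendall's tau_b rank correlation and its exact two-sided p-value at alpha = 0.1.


Step 1: Enumerate the 21 unordered pairs (i,j) with i<j and classify each by sign(x_j-x_i) * sign(y_j-y_i).
  (1,2):dx=-4,dy=-10->C; (1,3):dx=-7,dy=-12->C; (1,4):dx=-3,dy=-4->C; (1,5):dx=-2,dy=-9->C
  (1,6):dx=-6,dy=-6->C; (1,7):dx=-8,dy=-3->C; (2,3):dx=-3,dy=-2->C; (2,4):dx=+1,dy=+6->C
  (2,5):dx=+2,dy=+1->C; (2,6):dx=-2,dy=+4->D; (2,7):dx=-4,dy=+7->D; (3,4):dx=+4,dy=+8->C
  (3,5):dx=+5,dy=+3->C; (3,6):dx=+1,dy=+6->C; (3,7):dx=-1,dy=+9->D; (4,5):dx=+1,dy=-5->D
  (4,6):dx=-3,dy=-2->C; (4,7):dx=-5,dy=+1->D; (5,6):dx=-4,dy=+3->D; (5,7):dx=-6,dy=+6->D
  (6,7):dx=-2,dy=+3->D
Step 2: C = 13, D = 8, total pairs = 21.
Step 3: tau = (C - D)/(n(n-1)/2) = (13 - 8)/21 = 0.238095.
Step 4: Exact two-sided p-value (enumerate n! = 5040 permutations of y under H0): p = 0.561905.
Step 5: alpha = 0.1. fail to reject H0.

tau_b = 0.2381 (C=13, D=8), p = 0.561905, fail to reject H0.


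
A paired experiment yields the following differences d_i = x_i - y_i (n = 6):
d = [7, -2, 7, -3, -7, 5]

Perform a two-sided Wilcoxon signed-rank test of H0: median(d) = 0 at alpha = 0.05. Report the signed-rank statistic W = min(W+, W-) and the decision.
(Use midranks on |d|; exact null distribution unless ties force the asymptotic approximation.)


Step 1: Drop any zero differences (none here) and take |d_i|.
|d| = [7, 2, 7, 3, 7, 5]
Step 2: Midrank |d_i| (ties get averaged ranks).
ranks: |7|->5, |2|->1, |7|->5, |3|->2, |7|->5, |5|->3
Step 3: Attach original signs; sum ranks with positive sign and with negative sign.
W+ = 5 + 5 + 3 = 13
W- = 1 + 2 + 5 = 8
(Check: W+ + W- = 21 should equal n(n+1)/2 = 21.)
Step 4: Test statistic W = min(W+, W-) = 8.
Step 5: Ties in |d|, so use the tie-corrected normal approximation.
        E[W] = n(n+1)/4 = 6*7/4 = 10.5.
        Tie groups: |d|=7 (t=3); sum(t^3 - t) = 24.
        Var[W] = n(n+1)(2n+1)/24 - sum(t^3-t)/48 = 546/24 - 24/48 = 22.25.
        z = (W - E[W]) / sqrt(Var[W]) = (8 - 10.5) / 4.7170 = -0.5300.
        Two-sided p = 2*Phi(z) = 0.596113.
Step 6: alpha = 0.05. fail to reject H0.

W+ = 13, W- = 8, W = min = 8, p = 0.596113, fail to reject H0.


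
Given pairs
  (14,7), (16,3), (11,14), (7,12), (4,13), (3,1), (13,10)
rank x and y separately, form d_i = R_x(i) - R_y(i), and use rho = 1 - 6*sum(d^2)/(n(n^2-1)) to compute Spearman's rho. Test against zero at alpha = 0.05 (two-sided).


Step 1: Rank x and y separately (midranks; no ties here).
rank(x): 14->6, 16->7, 11->4, 7->3, 4->2, 3->1, 13->5
rank(y): 7->3, 3->2, 14->7, 12->5, 13->6, 1->1, 10->4
Step 2: d_i = R_x(i) - R_y(i); compute d_i^2.
  (6-3)^2=9, (7-2)^2=25, (4-7)^2=9, (3-5)^2=4, (2-6)^2=16, (1-1)^2=0, (5-4)^2=1
sum(d^2) = 64.
Step 3: rho = 1 - 6*64 / (7*(7^2 - 1)) = 1 - 384/336 = -0.142857.
Step 4: Under H0, t = rho * sqrt((n-2)/(1-rho^2)) = -0.3227 ~ t(5).
Step 5: Two-sided p-value from the t-distribution with 5 df = 0.759945.
Step 6: alpha = 0.05. fail to reject H0.

rho = -0.1429, p = 0.759945, fail to reject H0 at alpha = 0.05.


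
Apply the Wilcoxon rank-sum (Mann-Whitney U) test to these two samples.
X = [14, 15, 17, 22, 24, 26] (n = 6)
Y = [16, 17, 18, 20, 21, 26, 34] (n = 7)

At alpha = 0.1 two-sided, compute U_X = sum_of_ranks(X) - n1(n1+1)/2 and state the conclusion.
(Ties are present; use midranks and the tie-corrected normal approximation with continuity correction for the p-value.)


Step 1: Combine and sort all 13 observations; assign midranks.
sorted (value, group): (14,X), (15,X), (16,Y), (17,X), (17,Y), (18,Y), (20,Y), (21,Y), (22,X), (24,X), (26,X), (26,Y), (34,Y)
ranks: 14->1, 15->2, 16->3, 17->4.5, 17->4.5, 18->6, 20->7, 21->8, 22->9, 24->10, 26->11.5, 26->11.5, 34->13
Step 2: Rank sum for X: R1 = 1 + 2 + 4.5 + 9 + 10 + 11.5 = 38.
Step 3: U_X = R1 - n1(n1+1)/2 = 38 - 6*7/2 = 38 - 21 = 17.
       U_Y = n1*n2 - U_X = 42 - 17 = 25.
Step 4: Ties are present, so use the tie-corrected normal approximation (with continuity correction) for the p-value.
Step 5: p-value = 0.616104; compare to alpha = 0.1. fail to reject H0.

U_X = 17, p = 0.616104, fail to reject H0 at alpha = 0.1.


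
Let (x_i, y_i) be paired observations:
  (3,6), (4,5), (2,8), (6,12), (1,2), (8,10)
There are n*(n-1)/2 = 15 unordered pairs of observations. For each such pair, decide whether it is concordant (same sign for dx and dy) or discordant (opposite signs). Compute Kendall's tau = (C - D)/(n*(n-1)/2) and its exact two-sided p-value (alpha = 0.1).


Step 1: Enumerate the 15 unordered pairs (i,j) with i<j and classify each by sign(x_j-x_i) * sign(y_j-y_i).
  (1,2):dx=+1,dy=-1->D; (1,3):dx=-1,dy=+2->D; (1,4):dx=+3,dy=+6->C; (1,5):dx=-2,dy=-4->C
  (1,6):dx=+5,dy=+4->C; (2,3):dx=-2,dy=+3->D; (2,4):dx=+2,dy=+7->C; (2,5):dx=-3,dy=-3->C
  (2,6):dx=+4,dy=+5->C; (3,4):dx=+4,dy=+4->C; (3,5):dx=-1,dy=-6->C; (3,6):dx=+6,dy=+2->C
  (4,5):dx=-5,dy=-10->C; (4,6):dx=+2,dy=-2->D; (5,6):dx=+7,dy=+8->C
Step 2: C = 11, D = 4, total pairs = 15.
Step 3: tau = (C - D)/(n(n-1)/2) = (11 - 4)/15 = 0.466667.
Step 4: Exact two-sided p-value (enumerate n! = 720 permutations of y under H0): p = 0.272222.
Step 5: alpha = 0.1. fail to reject H0.

tau_b = 0.4667 (C=11, D=4), p = 0.272222, fail to reject H0.


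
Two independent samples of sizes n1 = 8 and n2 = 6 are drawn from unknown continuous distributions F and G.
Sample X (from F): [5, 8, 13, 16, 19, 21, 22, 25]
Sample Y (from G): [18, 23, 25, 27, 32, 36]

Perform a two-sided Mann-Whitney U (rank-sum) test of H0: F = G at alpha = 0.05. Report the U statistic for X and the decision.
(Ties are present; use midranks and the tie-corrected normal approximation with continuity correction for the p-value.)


Step 1: Combine and sort all 14 observations; assign midranks.
sorted (value, group): (5,X), (8,X), (13,X), (16,X), (18,Y), (19,X), (21,X), (22,X), (23,Y), (25,X), (25,Y), (27,Y), (32,Y), (36,Y)
ranks: 5->1, 8->2, 13->3, 16->4, 18->5, 19->6, 21->7, 22->8, 23->9, 25->10.5, 25->10.5, 27->12, 32->13, 36->14
Step 2: Rank sum for X: R1 = 1 + 2 + 3 + 4 + 6 + 7 + 8 + 10.5 = 41.5.
Step 3: U_X = R1 - n1(n1+1)/2 = 41.5 - 8*9/2 = 41.5 - 36 = 5.5.
       U_Y = n1*n2 - U_X = 48 - 5.5 = 42.5.
Step 4: Ties are present, so use the tie-corrected normal approximation (with continuity correction) for the p-value.
Step 5: p-value = 0.020000; compare to alpha = 0.05. reject H0.

U_X = 5.5, p = 0.020000, reject H0 at alpha = 0.05.


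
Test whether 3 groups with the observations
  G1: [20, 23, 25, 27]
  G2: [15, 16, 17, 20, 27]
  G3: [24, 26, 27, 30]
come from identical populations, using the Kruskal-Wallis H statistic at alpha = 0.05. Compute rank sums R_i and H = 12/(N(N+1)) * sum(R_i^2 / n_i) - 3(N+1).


Step 1: Combine all N = 13 observations and assign midranks.
sorted (value, group, rank): (15,G2,1), (16,G2,2), (17,G2,3), (20,G1,4.5), (20,G2,4.5), (23,G1,6), (24,G3,7), (25,G1,8), (26,G3,9), (27,G1,11), (27,G2,11), (27,G3,11), (30,G3,13)
Step 2: Sum ranks within each group.
R_1 = 29.5 (n_1 = 4)
R_2 = 21.5 (n_2 = 5)
R_3 = 40 (n_3 = 4)
Step 3: H = 12/(N(N+1)) * sum(R_i^2/n_i) - 3(N+1)
     = 12/(13*14) * (29.5^2/4 + 21.5^2/5 + 40^2/4) - 3*14
     = 0.065934 * 710.013 - 42
     = 4.814011.
Step 4: Ties present; correction factor C = 1 - 30/(13^3 - 13) = 0.986264. Corrected H = 4.814011 / 0.986264 = 4.881058.
Step 5: Under H0, H ~ chi^2(2); p-value = 0.087115.
Step 6: alpha = 0.05. fail to reject H0.

H = 4.8811, df = 2, p = 0.087115, fail to reject H0.


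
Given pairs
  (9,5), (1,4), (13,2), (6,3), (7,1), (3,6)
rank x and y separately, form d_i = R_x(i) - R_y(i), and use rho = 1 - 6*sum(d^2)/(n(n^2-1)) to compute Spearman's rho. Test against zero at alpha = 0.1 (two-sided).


Step 1: Rank x and y separately (midranks; no ties here).
rank(x): 9->5, 1->1, 13->6, 6->3, 7->4, 3->2
rank(y): 5->5, 4->4, 2->2, 3->3, 1->1, 6->6
Step 2: d_i = R_x(i) - R_y(i); compute d_i^2.
  (5-5)^2=0, (1-4)^2=9, (6-2)^2=16, (3-3)^2=0, (4-1)^2=9, (2-6)^2=16
sum(d^2) = 50.
Step 3: rho = 1 - 6*50 / (6*(6^2 - 1)) = 1 - 300/210 = -0.428571.
Step 4: Under H0, t = rho * sqrt((n-2)/(1-rho^2)) = -0.9487 ~ t(4).
Step 5: Two-sided p-value from the t-distribution with 4 df = 0.396501.
Step 6: alpha = 0.1. fail to reject H0.

rho = -0.4286, p = 0.396501, fail to reject H0 at alpha = 0.1.


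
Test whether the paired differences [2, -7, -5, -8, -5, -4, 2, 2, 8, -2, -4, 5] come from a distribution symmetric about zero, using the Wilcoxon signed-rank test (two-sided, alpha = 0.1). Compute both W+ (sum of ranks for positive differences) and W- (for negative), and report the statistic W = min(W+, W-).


Step 1: Drop any zero differences (none here) and take |d_i|.
|d| = [2, 7, 5, 8, 5, 4, 2, 2, 8, 2, 4, 5]
Step 2: Midrank |d_i| (ties get averaged ranks).
ranks: |2|->2.5, |7|->10, |5|->8, |8|->11.5, |5|->8, |4|->5.5, |2|->2.5, |2|->2.5, |8|->11.5, |2|->2.5, |4|->5.5, |5|->8
Step 3: Attach original signs; sum ranks with positive sign and with negative sign.
W+ = 2.5 + 2.5 + 2.5 + 11.5 + 8 = 27
W- = 10 + 8 + 11.5 + 8 + 5.5 + 2.5 + 5.5 = 51
(Check: W+ + W- = 78 should equal n(n+1)/2 = 78.)
Step 4: Test statistic W = min(W+, W-) = 27.
Step 5: Ties in |d|, so use the tie-corrected normal approximation.
        E[W] = n(n+1)/4 = 12*13/4 = 39.
        Tie groups: |d|=2 (t=4), |d|=4 (t=2), |d|=5 (t=3), |d|=8 (t=2); sum(t^3 - t) = 96.
        Var[W] = n(n+1)(2n+1)/24 - sum(t^3-t)/48 = 3900/24 - 96/48 = 160.5.
        z = (W - E[W]) / sqrt(Var[W]) = (27 - 39) / 12.6689 = -0.9472.
        Two-sided p = 2*Phi(z) = 0.343535.
Step 6: alpha = 0.1. fail to reject H0.

W+ = 27, W- = 51, W = min = 27, p = 0.343535, fail to reject H0.


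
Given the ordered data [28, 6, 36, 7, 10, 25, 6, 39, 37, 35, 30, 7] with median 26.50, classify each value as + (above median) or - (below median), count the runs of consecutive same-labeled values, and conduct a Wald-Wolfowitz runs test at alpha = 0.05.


Step 1: Compute median = 26.50; label A = above, B = below.
Labels in order: ABABBBBAAAAB  (n_A = 6, n_B = 6)
Step 2: Count runs R = 6.
Step 3: Under H0 (random ordering), E[R] = 2*n_A*n_B/(n_A+n_B) + 1 = 2*6*6/12 + 1 = 7.0000.
        Var[R] = 2*n_A*n_B*(2*n_A*n_B - n_A - n_B) / ((n_A+n_B)^2 * (n_A+n_B-1)) = 4320/1584 = 2.7273.
        SD[R] = 1.6514.
Step 4: Continuity-corrected z = (R + 0.5 - E[R]) / SD[R] = (6 + 0.5 - 7.0000) / 1.6514 = -0.3028.
Step 5: Two-sided p-value via normal approximation = 2*(1 - Phi(|z|)) = 0.762069.
Step 6: alpha = 0.05. fail to reject H0.

R = 6, z = -0.3028, p = 0.762069, fail to reject H0.


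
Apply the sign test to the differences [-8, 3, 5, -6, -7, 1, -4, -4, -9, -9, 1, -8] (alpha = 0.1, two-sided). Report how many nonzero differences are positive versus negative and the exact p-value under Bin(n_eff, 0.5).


Step 1: Discard zero differences. Original n = 12; n_eff = number of nonzero differences = 12.
Nonzero differences (with sign): -8, +3, +5, -6, -7, +1, -4, -4, -9, -9, +1, -8
Step 2: Count signs: positive = 4, negative = 8.
Step 3: Under H0: P(positive) = 0.5, so the number of positives S ~ Bin(12, 0.5).
Step 4: Two-sided exact p-value = sum of Bin(12,0.5) probabilities at or below the observed probability = 0.387695.
Step 5: alpha = 0.1. fail to reject H0.

n_eff = 12, pos = 4, neg = 8, p = 0.387695, fail to reject H0.


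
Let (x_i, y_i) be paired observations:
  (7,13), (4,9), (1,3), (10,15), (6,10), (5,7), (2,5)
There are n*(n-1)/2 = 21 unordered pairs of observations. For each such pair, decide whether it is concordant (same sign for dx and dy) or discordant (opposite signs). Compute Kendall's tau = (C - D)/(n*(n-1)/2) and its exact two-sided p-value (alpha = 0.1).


Step 1: Enumerate the 21 unordered pairs (i,j) with i<j and classify each by sign(x_j-x_i) * sign(y_j-y_i).
  (1,2):dx=-3,dy=-4->C; (1,3):dx=-6,dy=-10->C; (1,4):dx=+3,dy=+2->C; (1,5):dx=-1,dy=-3->C
  (1,6):dx=-2,dy=-6->C; (1,7):dx=-5,dy=-8->C; (2,3):dx=-3,dy=-6->C; (2,4):dx=+6,dy=+6->C
  (2,5):dx=+2,dy=+1->C; (2,6):dx=+1,dy=-2->D; (2,7):dx=-2,dy=-4->C; (3,4):dx=+9,dy=+12->C
  (3,5):dx=+5,dy=+7->C; (3,6):dx=+4,dy=+4->C; (3,7):dx=+1,dy=+2->C; (4,5):dx=-4,dy=-5->C
  (4,6):dx=-5,dy=-8->C; (4,7):dx=-8,dy=-10->C; (5,6):dx=-1,dy=-3->C; (5,7):dx=-4,dy=-5->C
  (6,7):dx=-3,dy=-2->C
Step 2: C = 20, D = 1, total pairs = 21.
Step 3: tau = (C - D)/(n(n-1)/2) = (20 - 1)/21 = 0.904762.
Step 4: Exact two-sided p-value (enumerate n! = 5040 permutations of y under H0): p = 0.002778.
Step 5: alpha = 0.1. reject H0.

tau_b = 0.9048 (C=20, D=1), p = 0.002778, reject H0.


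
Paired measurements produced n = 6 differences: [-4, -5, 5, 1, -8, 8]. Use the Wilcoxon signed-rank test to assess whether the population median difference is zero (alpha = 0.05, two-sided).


Step 1: Drop any zero differences (none here) and take |d_i|.
|d| = [4, 5, 5, 1, 8, 8]
Step 2: Midrank |d_i| (ties get averaged ranks).
ranks: |4|->2, |5|->3.5, |5|->3.5, |1|->1, |8|->5.5, |8|->5.5
Step 3: Attach original signs; sum ranks with positive sign and with negative sign.
W+ = 3.5 + 1 + 5.5 = 10
W- = 2 + 3.5 + 5.5 = 11
(Check: W+ + W- = 21 should equal n(n+1)/2 = 21.)
Step 4: Test statistic W = min(W+, W-) = 10.
Step 5: Ties in |d|, so use the tie-corrected normal approximation.
        E[W] = n(n+1)/4 = 6*7/4 = 10.5.
        Tie groups: |d|=5 (t=2), |d|=8 (t=2); sum(t^3 - t) = 12.
        Var[W] = n(n+1)(2n+1)/24 - sum(t^3-t)/48 = 546/24 - 12/48 = 22.5.
        z = (W - E[W]) / sqrt(Var[W]) = (10 - 10.5) / 4.7434 = -0.1054.
        Two-sided p = 2*Phi(z) = 0.916051.
Step 6: alpha = 0.05. fail to reject H0.

W+ = 10, W- = 11, W = min = 10, p = 0.916051, fail to reject H0.


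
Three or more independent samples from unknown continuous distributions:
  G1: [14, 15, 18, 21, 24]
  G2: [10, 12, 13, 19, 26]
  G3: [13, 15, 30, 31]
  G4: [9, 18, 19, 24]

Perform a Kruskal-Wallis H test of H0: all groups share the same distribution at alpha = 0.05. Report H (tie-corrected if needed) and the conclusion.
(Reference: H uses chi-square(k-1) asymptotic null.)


Step 1: Combine all N = 18 observations and assign midranks.
sorted (value, group, rank): (9,G4,1), (10,G2,2), (12,G2,3), (13,G2,4.5), (13,G3,4.5), (14,G1,6), (15,G1,7.5), (15,G3,7.5), (18,G1,9.5), (18,G4,9.5), (19,G2,11.5), (19,G4,11.5), (21,G1,13), (24,G1,14.5), (24,G4,14.5), (26,G2,16), (30,G3,17), (31,G3,18)
Step 2: Sum ranks within each group.
R_1 = 50.5 (n_1 = 5)
R_2 = 37 (n_2 = 5)
R_3 = 47 (n_3 = 4)
R_4 = 36.5 (n_4 = 4)
Step 3: H = 12/(N(N+1)) * sum(R_i^2/n_i) - 3(N+1)
     = 12/(18*19) * (50.5^2/5 + 37^2/5 + 47^2/4 + 36.5^2/4) - 3*19
     = 0.035088 * 1669.16 - 57
     = 1.567105.
Step 4: Ties present; correction factor C = 1 - 30/(18^3 - 18) = 0.994840. Corrected H = 1.567105 / 0.994840 = 1.575233.
Step 5: Under H0, H ~ chi^2(3); p-value = 0.665018.
Step 6: alpha = 0.05. fail to reject H0.

H = 1.5752, df = 3, p = 0.665018, fail to reject H0.


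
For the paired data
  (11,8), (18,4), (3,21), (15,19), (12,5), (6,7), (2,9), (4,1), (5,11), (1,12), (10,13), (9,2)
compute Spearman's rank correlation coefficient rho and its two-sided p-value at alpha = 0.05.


Step 1: Rank x and y separately (midranks; no ties here).
rank(x): 11->9, 18->12, 3->3, 15->11, 12->10, 6->6, 2->2, 4->4, 5->5, 1->1, 10->8, 9->7
rank(y): 8->6, 4->3, 21->12, 19->11, 5->4, 7->5, 9->7, 1->1, 11->8, 12->9, 13->10, 2->2
Step 2: d_i = R_x(i) - R_y(i); compute d_i^2.
  (9-6)^2=9, (12-3)^2=81, (3-12)^2=81, (11-11)^2=0, (10-4)^2=36, (6-5)^2=1, (2-7)^2=25, (4-1)^2=9, (5-8)^2=9, (1-9)^2=64, (8-10)^2=4, (7-2)^2=25
sum(d^2) = 344.
Step 3: rho = 1 - 6*344 / (12*(12^2 - 1)) = 1 - 2064/1716 = -0.202797.
Step 4: Under H0, t = rho * sqrt((n-2)/(1-rho^2)) = -0.6549 ~ t(10).
Step 5: Two-sided p-value from the t-distribution with 10 df = 0.527302.
Step 6: alpha = 0.05. fail to reject H0.

rho = -0.2028, p = 0.527302, fail to reject H0 at alpha = 0.05.


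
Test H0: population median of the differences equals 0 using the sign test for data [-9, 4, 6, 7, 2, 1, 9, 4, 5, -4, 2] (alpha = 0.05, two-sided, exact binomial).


Step 1: Discard zero differences. Original n = 11; n_eff = number of nonzero differences = 11.
Nonzero differences (with sign): -9, +4, +6, +7, +2, +1, +9, +4, +5, -4, +2
Step 2: Count signs: positive = 9, negative = 2.
Step 3: Under H0: P(positive) = 0.5, so the number of positives S ~ Bin(11, 0.5).
Step 4: Two-sided exact p-value = sum of Bin(11,0.5) probabilities at or below the observed probability = 0.065430.
Step 5: alpha = 0.05. fail to reject H0.

n_eff = 11, pos = 9, neg = 2, p = 0.065430, fail to reject H0.


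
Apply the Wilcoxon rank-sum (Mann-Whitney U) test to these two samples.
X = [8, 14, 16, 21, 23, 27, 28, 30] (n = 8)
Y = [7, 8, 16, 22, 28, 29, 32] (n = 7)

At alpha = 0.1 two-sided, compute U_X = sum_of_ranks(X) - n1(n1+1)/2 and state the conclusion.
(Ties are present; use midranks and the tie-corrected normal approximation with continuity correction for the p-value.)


Step 1: Combine and sort all 15 observations; assign midranks.
sorted (value, group): (7,Y), (8,X), (8,Y), (14,X), (16,X), (16,Y), (21,X), (22,Y), (23,X), (27,X), (28,X), (28,Y), (29,Y), (30,X), (32,Y)
ranks: 7->1, 8->2.5, 8->2.5, 14->4, 16->5.5, 16->5.5, 21->7, 22->8, 23->9, 27->10, 28->11.5, 28->11.5, 29->13, 30->14, 32->15
Step 2: Rank sum for X: R1 = 2.5 + 4 + 5.5 + 7 + 9 + 10 + 11.5 + 14 = 63.5.
Step 3: U_X = R1 - n1(n1+1)/2 = 63.5 - 8*9/2 = 63.5 - 36 = 27.5.
       U_Y = n1*n2 - U_X = 56 - 27.5 = 28.5.
Step 4: Ties are present, so use the tie-corrected normal approximation (with continuity correction) for the p-value.
Step 5: p-value = 1.000000; compare to alpha = 0.1. fail to reject H0.

U_X = 27.5, p = 1.000000, fail to reject H0 at alpha = 0.1.


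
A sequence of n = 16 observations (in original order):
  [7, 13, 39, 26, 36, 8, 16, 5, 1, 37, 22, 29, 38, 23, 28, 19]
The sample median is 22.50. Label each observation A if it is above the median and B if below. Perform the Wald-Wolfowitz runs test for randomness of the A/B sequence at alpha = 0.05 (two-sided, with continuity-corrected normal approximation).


Step 1: Compute median = 22.50; label A = above, B = below.
Labels in order: BBAAABBBBABAAAAB  (n_A = 8, n_B = 8)
Step 2: Count runs R = 7.
Step 3: Under H0 (random ordering), E[R] = 2*n_A*n_B/(n_A+n_B) + 1 = 2*8*8/16 + 1 = 9.0000.
        Var[R] = 2*n_A*n_B*(2*n_A*n_B - n_A - n_B) / ((n_A+n_B)^2 * (n_A+n_B-1)) = 14336/3840 = 3.7333.
        SD[R] = 1.9322.
Step 4: Continuity-corrected z = (R + 0.5 - E[R]) / SD[R] = (7 + 0.5 - 9.0000) / 1.9322 = -0.7763.
Step 5: Two-sided p-value via normal approximation = 2*(1 - Phi(|z|)) = 0.437558.
Step 6: alpha = 0.05. fail to reject H0.

R = 7, z = -0.7763, p = 0.437558, fail to reject H0.


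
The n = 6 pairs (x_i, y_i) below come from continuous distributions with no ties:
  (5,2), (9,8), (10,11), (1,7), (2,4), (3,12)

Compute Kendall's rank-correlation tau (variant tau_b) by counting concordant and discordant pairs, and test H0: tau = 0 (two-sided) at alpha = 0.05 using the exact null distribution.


Step 1: Enumerate the 15 unordered pairs (i,j) with i<j and classify each by sign(x_j-x_i) * sign(y_j-y_i).
  (1,2):dx=+4,dy=+6->C; (1,3):dx=+5,dy=+9->C; (1,4):dx=-4,dy=+5->D; (1,5):dx=-3,dy=+2->D
  (1,6):dx=-2,dy=+10->D; (2,3):dx=+1,dy=+3->C; (2,4):dx=-8,dy=-1->C; (2,5):dx=-7,dy=-4->C
  (2,6):dx=-6,dy=+4->D; (3,4):dx=-9,dy=-4->C; (3,5):dx=-8,dy=-7->C; (3,6):dx=-7,dy=+1->D
  (4,5):dx=+1,dy=-3->D; (4,6):dx=+2,dy=+5->C; (5,6):dx=+1,dy=+8->C
Step 2: C = 9, D = 6, total pairs = 15.
Step 3: tau = (C - D)/(n(n-1)/2) = (9 - 6)/15 = 0.200000.
Step 4: Exact two-sided p-value (enumerate n! = 720 permutations of y under H0): p = 0.719444.
Step 5: alpha = 0.05. fail to reject H0.

tau_b = 0.2000 (C=9, D=6), p = 0.719444, fail to reject H0.


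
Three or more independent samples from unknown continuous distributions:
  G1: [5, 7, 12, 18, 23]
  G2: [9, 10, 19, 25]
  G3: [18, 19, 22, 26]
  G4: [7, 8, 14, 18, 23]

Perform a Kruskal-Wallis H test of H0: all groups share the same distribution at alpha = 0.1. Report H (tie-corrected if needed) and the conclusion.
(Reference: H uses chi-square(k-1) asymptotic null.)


Step 1: Combine all N = 18 observations and assign midranks.
sorted (value, group, rank): (5,G1,1), (7,G1,2.5), (7,G4,2.5), (8,G4,4), (9,G2,5), (10,G2,6), (12,G1,7), (14,G4,8), (18,G1,10), (18,G3,10), (18,G4,10), (19,G2,12.5), (19,G3,12.5), (22,G3,14), (23,G1,15.5), (23,G4,15.5), (25,G2,17), (26,G3,18)
Step 2: Sum ranks within each group.
R_1 = 36 (n_1 = 5)
R_2 = 40.5 (n_2 = 4)
R_3 = 54.5 (n_3 = 4)
R_4 = 40 (n_4 = 5)
Step 3: H = 12/(N(N+1)) * sum(R_i^2/n_i) - 3(N+1)
     = 12/(18*19) * (36^2/5 + 40.5^2/4 + 54.5^2/4 + 40^2/5) - 3*19
     = 0.035088 * 1731.83 - 57
     = 3.765789.
Step 4: Ties present; correction factor C = 1 - 42/(18^3 - 18) = 0.992776. Corrected H = 3.765789 / 0.992776 = 3.793191.
Step 5: Under H0, H ~ chi^2(3); p-value = 0.284679.
Step 6: alpha = 0.1. fail to reject H0.

H = 3.7932, df = 3, p = 0.284679, fail to reject H0.


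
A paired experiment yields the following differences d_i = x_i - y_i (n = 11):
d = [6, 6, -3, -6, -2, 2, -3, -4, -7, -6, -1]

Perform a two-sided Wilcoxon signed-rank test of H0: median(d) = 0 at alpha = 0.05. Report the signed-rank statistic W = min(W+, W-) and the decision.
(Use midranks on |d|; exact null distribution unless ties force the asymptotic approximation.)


Step 1: Drop any zero differences (none here) and take |d_i|.
|d| = [6, 6, 3, 6, 2, 2, 3, 4, 7, 6, 1]
Step 2: Midrank |d_i| (ties get averaged ranks).
ranks: |6|->8.5, |6|->8.5, |3|->4.5, |6|->8.5, |2|->2.5, |2|->2.5, |3|->4.5, |4|->6, |7|->11, |6|->8.5, |1|->1
Step 3: Attach original signs; sum ranks with positive sign and with negative sign.
W+ = 8.5 + 8.5 + 2.5 = 19.5
W- = 4.5 + 8.5 + 2.5 + 4.5 + 6 + 11 + 8.5 + 1 = 46.5
(Check: W+ + W- = 66 should equal n(n+1)/2 = 66.)
Step 4: Test statistic W = min(W+, W-) = 19.5.
Step 5: Ties in |d|, so use the tie-corrected normal approximation.
        E[W] = n(n+1)/4 = 11*12/4 = 33.
        Tie groups: |d|=2 (t=2), |d|=3 (t=2), |d|=6 (t=4); sum(t^3 - t) = 72.
        Var[W] = n(n+1)(2n+1)/24 - sum(t^3-t)/48 = 3036/24 - 72/48 = 125.
        z = (W - E[W]) / sqrt(Var[W]) = (19.5 - 33) / 11.1803 = -1.2075.
        Two-sided p = 2*Phi(z) = 0.227249.
Step 6: alpha = 0.05. fail to reject H0.

W+ = 19.5, W- = 46.5, W = min = 19.5, p = 0.227249, fail to reject H0.


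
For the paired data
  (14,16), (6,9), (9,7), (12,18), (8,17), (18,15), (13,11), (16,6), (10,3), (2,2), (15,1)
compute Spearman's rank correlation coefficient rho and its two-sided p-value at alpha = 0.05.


Step 1: Rank x and y separately (midranks; no ties here).
rank(x): 14->8, 6->2, 9->4, 12->6, 8->3, 18->11, 13->7, 16->10, 10->5, 2->1, 15->9
rank(y): 16->9, 9->6, 7->5, 18->11, 17->10, 15->8, 11->7, 6->4, 3->3, 2->2, 1->1
Step 2: d_i = R_x(i) - R_y(i); compute d_i^2.
  (8-9)^2=1, (2-6)^2=16, (4-5)^2=1, (6-11)^2=25, (3-10)^2=49, (11-8)^2=9, (7-7)^2=0, (10-4)^2=36, (5-3)^2=4, (1-2)^2=1, (9-1)^2=64
sum(d^2) = 206.
Step 3: rho = 1 - 6*206 / (11*(11^2 - 1)) = 1 - 1236/1320 = 0.063636.
Step 4: Under H0, t = rho * sqrt((n-2)/(1-rho^2)) = 0.1913 ~ t(9).
Step 5: Two-sided p-value from the t-distribution with 9 df = 0.852539.
Step 6: alpha = 0.05. fail to reject H0.

rho = 0.0636, p = 0.852539, fail to reject H0 at alpha = 0.05.


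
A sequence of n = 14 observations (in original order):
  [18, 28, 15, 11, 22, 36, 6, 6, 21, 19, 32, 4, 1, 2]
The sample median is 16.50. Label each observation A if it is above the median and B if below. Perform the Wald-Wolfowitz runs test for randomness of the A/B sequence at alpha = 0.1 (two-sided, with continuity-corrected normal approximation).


Step 1: Compute median = 16.50; label A = above, B = below.
Labels in order: AABBAABBAAABBB  (n_A = 7, n_B = 7)
Step 2: Count runs R = 6.
Step 3: Under H0 (random ordering), E[R] = 2*n_A*n_B/(n_A+n_B) + 1 = 2*7*7/14 + 1 = 8.0000.
        Var[R] = 2*n_A*n_B*(2*n_A*n_B - n_A - n_B) / ((n_A+n_B)^2 * (n_A+n_B-1)) = 8232/2548 = 3.2308.
        SD[R] = 1.7974.
Step 4: Continuity-corrected z = (R + 0.5 - E[R]) / SD[R] = (6 + 0.5 - 8.0000) / 1.7974 = -0.8345.
Step 5: Two-sided p-value via normal approximation = 2*(1 - Phi(|z|)) = 0.403986.
Step 6: alpha = 0.1. fail to reject H0.

R = 6, z = -0.8345, p = 0.403986, fail to reject H0.


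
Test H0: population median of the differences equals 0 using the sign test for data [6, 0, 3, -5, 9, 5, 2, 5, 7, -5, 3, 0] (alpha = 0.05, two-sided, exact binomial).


Step 1: Discard zero differences. Original n = 12; n_eff = number of nonzero differences = 10.
Nonzero differences (with sign): +6, +3, -5, +9, +5, +2, +5, +7, -5, +3
Step 2: Count signs: positive = 8, negative = 2.
Step 3: Under H0: P(positive) = 0.5, so the number of positives S ~ Bin(10, 0.5).
Step 4: Two-sided exact p-value = sum of Bin(10,0.5) probabilities at or below the observed probability = 0.109375.
Step 5: alpha = 0.05. fail to reject H0.

n_eff = 10, pos = 8, neg = 2, p = 0.109375, fail to reject H0.


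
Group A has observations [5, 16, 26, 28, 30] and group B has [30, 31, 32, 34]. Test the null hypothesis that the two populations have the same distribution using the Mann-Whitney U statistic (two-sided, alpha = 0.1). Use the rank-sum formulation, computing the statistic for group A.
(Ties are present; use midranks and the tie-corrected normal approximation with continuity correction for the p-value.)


Step 1: Combine and sort all 9 observations; assign midranks.
sorted (value, group): (5,X), (16,X), (26,X), (28,X), (30,X), (30,Y), (31,Y), (32,Y), (34,Y)
ranks: 5->1, 16->2, 26->3, 28->4, 30->5.5, 30->5.5, 31->7, 32->8, 34->9
Step 2: Rank sum for X: R1 = 1 + 2 + 3 + 4 + 5.5 = 15.5.
Step 3: U_X = R1 - n1(n1+1)/2 = 15.5 - 5*6/2 = 15.5 - 15 = 0.5.
       U_Y = n1*n2 - U_X = 20 - 0.5 = 19.5.
Step 4: Ties are present, so use the tie-corrected normal approximation (with continuity correction) for the p-value.
Step 5: p-value = 0.026844; compare to alpha = 0.1. reject H0.

U_X = 0.5, p = 0.026844, reject H0 at alpha = 0.1.


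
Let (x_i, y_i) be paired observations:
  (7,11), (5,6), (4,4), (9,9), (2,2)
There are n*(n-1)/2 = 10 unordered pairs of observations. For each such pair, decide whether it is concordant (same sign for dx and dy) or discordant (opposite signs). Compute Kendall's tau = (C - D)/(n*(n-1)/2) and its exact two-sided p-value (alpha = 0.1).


Step 1: Enumerate the 10 unordered pairs (i,j) with i<j and classify each by sign(x_j-x_i) * sign(y_j-y_i).
  (1,2):dx=-2,dy=-5->C; (1,3):dx=-3,dy=-7->C; (1,4):dx=+2,dy=-2->D; (1,5):dx=-5,dy=-9->C
  (2,3):dx=-1,dy=-2->C; (2,4):dx=+4,dy=+3->C; (2,5):dx=-3,dy=-4->C; (3,4):dx=+5,dy=+5->C
  (3,5):dx=-2,dy=-2->C; (4,5):dx=-7,dy=-7->C
Step 2: C = 9, D = 1, total pairs = 10.
Step 3: tau = (C - D)/(n(n-1)/2) = (9 - 1)/10 = 0.800000.
Step 4: Exact two-sided p-value (enumerate n! = 120 permutations of y under H0): p = 0.083333.
Step 5: alpha = 0.1. reject H0.

tau_b = 0.8000 (C=9, D=1), p = 0.083333, reject H0.


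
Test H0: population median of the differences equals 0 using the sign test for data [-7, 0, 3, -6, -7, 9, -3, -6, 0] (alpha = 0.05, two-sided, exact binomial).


Step 1: Discard zero differences. Original n = 9; n_eff = number of nonzero differences = 7.
Nonzero differences (with sign): -7, +3, -6, -7, +9, -3, -6
Step 2: Count signs: positive = 2, negative = 5.
Step 3: Under H0: P(positive) = 0.5, so the number of positives S ~ Bin(7, 0.5).
Step 4: Two-sided exact p-value = sum of Bin(7,0.5) probabilities at or below the observed probability = 0.453125.
Step 5: alpha = 0.05. fail to reject H0.

n_eff = 7, pos = 2, neg = 5, p = 0.453125, fail to reject H0.


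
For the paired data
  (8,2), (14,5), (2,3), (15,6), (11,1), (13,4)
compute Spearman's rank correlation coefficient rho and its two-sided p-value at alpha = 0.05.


Step 1: Rank x and y separately (midranks; no ties here).
rank(x): 8->2, 14->5, 2->1, 15->6, 11->3, 13->4
rank(y): 2->2, 5->5, 3->3, 6->6, 1->1, 4->4
Step 2: d_i = R_x(i) - R_y(i); compute d_i^2.
  (2-2)^2=0, (5-5)^2=0, (1-3)^2=4, (6-6)^2=0, (3-1)^2=4, (4-4)^2=0
sum(d^2) = 8.
Step 3: rho = 1 - 6*8 / (6*(6^2 - 1)) = 1 - 48/210 = 0.771429.
Step 4: Under H0, t = rho * sqrt((n-2)/(1-rho^2)) = 2.4247 ~ t(4).
Step 5: Two-sided p-value from the t-distribution with 4 df = 0.072397.
Step 6: alpha = 0.05. fail to reject H0.

rho = 0.7714, p = 0.072397, fail to reject H0 at alpha = 0.05.


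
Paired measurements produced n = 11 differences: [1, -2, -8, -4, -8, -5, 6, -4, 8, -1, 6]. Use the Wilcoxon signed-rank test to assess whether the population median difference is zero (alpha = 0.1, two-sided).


Step 1: Drop any zero differences (none here) and take |d_i|.
|d| = [1, 2, 8, 4, 8, 5, 6, 4, 8, 1, 6]
Step 2: Midrank |d_i| (ties get averaged ranks).
ranks: |1|->1.5, |2|->3, |8|->10, |4|->4.5, |8|->10, |5|->6, |6|->7.5, |4|->4.5, |8|->10, |1|->1.5, |6|->7.5
Step 3: Attach original signs; sum ranks with positive sign and with negative sign.
W+ = 1.5 + 7.5 + 10 + 7.5 = 26.5
W- = 3 + 10 + 4.5 + 10 + 6 + 4.5 + 1.5 = 39.5
(Check: W+ + W- = 66 should equal n(n+1)/2 = 66.)
Step 4: Test statistic W = min(W+, W-) = 26.5.
Step 5: Ties in |d|, so use the tie-corrected normal approximation.
        E[W] = n(n+1)/4 = 11*12/4 = 33.
        Tie groups: |d|=1 (t=2), |d|=4 (t=2), |d|=6 (t=2), |d|=8 (t=3); sum(t^3 - t) = 42.
        Var[W] = n(n+1)(2n+1)/24 - sum(t^3-t)/48 = 3036/24 - 42/48 = 125.625.
        z = (W - E[W]) / sqrt(Var[W]) = (26.5 - 33) / 11.2083 = -0.5799.
        Two-sided p = 2*Phi(z) = 0.561962.
Step 6: alpha = 0.1. fail to reject H0.

W+ = 26.5, W- = 39.5, W = min = 26.5, p = 0.561962, fail to reject H0.


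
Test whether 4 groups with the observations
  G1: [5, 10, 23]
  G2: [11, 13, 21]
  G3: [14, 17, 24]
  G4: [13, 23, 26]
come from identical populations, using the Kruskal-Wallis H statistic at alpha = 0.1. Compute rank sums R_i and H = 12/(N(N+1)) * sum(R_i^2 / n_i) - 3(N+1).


Step 1: Combine all N = 12 observations and assign midranks.
sorted (value, group, rank): (5,G1,1), (10,G1,2), (11,G2,3), (13,G2,4.5), (13,G4,4.5), (14,G3,6), (17,G3,7), (21,G2,8), (23,G1,9.5), (23,G4,9.5), (24,G3,11), (26,G4,12)
Step 2: Sum ranks within each group.
R_1 = 12.5 (n_1 = 3)
R_2 = 15.5 (n_2 = 3)
R_3 = 24 (n_3 = 3)
R_4 = 26 (n_4 = 3)
Step 3: H = 12/(N(N+1)) * sum(R_i^2/n_i) - 3(N+1)
     = 12/(12*13) * (12.5^2/3 + 15.5^2/3 + 24^2/3 + 26^2/3) - 3*13
     = 0.076923 * 549.5 - 39
     = 3.269231.
Step 4: Ties present; correction factor C = 1 - 12/(12^3 - 12) = 0.993007. Corrected H = 3.269231 / 0.993007 = 3.292254.
Step 5: Under H0, H ~ chi^2(3); p-value = 0.348722.
Step 6: alpha = 0.1. fail to reject H0.

H = 3.2923, df = 3, p = 0.348722, fail to reject H0.


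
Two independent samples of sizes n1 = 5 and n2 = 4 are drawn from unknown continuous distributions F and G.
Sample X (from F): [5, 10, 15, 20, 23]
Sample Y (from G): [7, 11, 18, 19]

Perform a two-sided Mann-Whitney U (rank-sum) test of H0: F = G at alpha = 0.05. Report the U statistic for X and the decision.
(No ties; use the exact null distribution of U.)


Step 1: Combine and sort all 9 observations; assign midranks.
sorted (value, group): (5,X), (7,Y), (10,X), (11,Y), (15,X), (18,Y), (19,Y), (20,X), (23,X)
ranks: 5->1, 7->2, 10->3, 11->4, 15->5, 18->6, 19->7, 20->8, 23->9
Step 2: Rank sum for X: R1 = 1 + 3 + 5 + 8 + 9 = 26.
Step 3: U_X = R1 - n1(n1+1)/2 = 26 - 5*6/2 = 26 - 15 = 11.
       U_Y = n1*n2 - U_X = 20 - 11 = 9.
Step 4: No ties, so the exact null distribution of U (based on enumerating the C(9,5) = 126 equally likely rank assignments) gives the two-sided p-value.
Step 5: p-value = 0.904762; compare to alpha = 0.05. fail to reject H0.

U_X = 11, p = 0.904762, fail to reject H0 at alpha = 0.05.


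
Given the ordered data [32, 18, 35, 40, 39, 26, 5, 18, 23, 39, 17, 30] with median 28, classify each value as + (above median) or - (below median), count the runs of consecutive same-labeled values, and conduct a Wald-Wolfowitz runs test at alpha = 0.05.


Step 1: Compute median = 28; label A = above, B = below.
Labels in order: ABAAABBBBABA  (n_A = 6, n_B = 6)
Step 2: Count runs R = 7.
Step 3: Under H0 (random ordering), E[R] = 2*n_A*n_B/(n_A+n_B) + 1 = 2*6*6/12 + 1 = 7.0000.
        Var[R] = 2*n_A*n_B*(2*n_A*n_B - n_A - n_B) / ((n_A+n_B)^2 * (n_A+n_B-1)) = 4320/1584 = 2.7273.
        SD[R] = 1.6514.
Step 4: R = E[R], so z = 0 with no continuity correction.
Step 5: Two-sided p-value via normal approximation = 2*(1 - Phi(|z|)) = 1.000000.
Step 6: alpha = 0.05. fail to reject H0.

R = 7, z = 0.0000, p = 1.000000, fail to reject H0.


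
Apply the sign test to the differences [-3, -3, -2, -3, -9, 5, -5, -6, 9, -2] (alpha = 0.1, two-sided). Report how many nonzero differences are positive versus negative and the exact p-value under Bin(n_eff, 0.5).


Step 1: Discard zero differences. Original n = 10; n_eff = number of nonzero differences = 10.
Nonzero differences (with sign): -3, -3, -2, -3, -9, +5, -5, -6, +9, -2
Step 2: Count signs: positive = 2, negative = 8.
Step 3: Under H0: P(positive) = 0.5, so the number of positives S ~ Bin(10, 0.5).
Step 4: Two-sided exact p-value = sum of Bin(10,0.5) probabilities at or below the observed probability = 0.109375.
Step 5: alpha = 0.1. fail to reject H0.

n_eff = 10, pos = 2, neg = 8, p = 0.109375, fail to reject H0.


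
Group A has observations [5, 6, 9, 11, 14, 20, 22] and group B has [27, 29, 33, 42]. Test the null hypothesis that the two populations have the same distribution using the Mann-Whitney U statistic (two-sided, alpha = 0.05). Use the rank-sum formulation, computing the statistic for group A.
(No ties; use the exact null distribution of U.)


Step 1: Combine and sort all 11 observations; assign midranks.
sorted (value, group): (5,X), (6,X), (9,X), (11,X), (14,X), (20,X), (22,X), (27,Y), (29,Y), (33,Y), (42,Y)
ranks: 5->1, 6->2, 9->3, 11->4, 14->5, 20->6, 22->7, 27->8, 29->9, 33->10, 42->11
Step 2: Rank sum for X: R1 = 1 + 2 + 3 + 4 + 5 + 6 + 7 = 28.
Step 3: U_X = R1 - n1(n1+1)/2 = 28 - 7*8/2 = 28 - 28 = 0.
       U_Y = n1*n2 - U_X = 28 - 0 = 28.
Step 4: No ties, so the exact null distribution of U (based on enumerating the C(11,7) = 330 equally likely rank assignments) gives the two-sided p-value.
Step 5: p-value = 0.006061; compare to alpha = 0.05. reject H0.

U_X = 0, p = 0.006061, reject H0 at alpha = 0.05.


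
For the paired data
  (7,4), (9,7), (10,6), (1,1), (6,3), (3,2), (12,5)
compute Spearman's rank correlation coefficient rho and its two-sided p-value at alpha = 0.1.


Step 1: Rank x and y separately (midranks; no ties here).
rank(x): 7->4, 9->5, 10->6, 1->1, 6->3, 3->2, 12->7
rank(y): 4->4, 7->7, 6->6, 1->1, 3->3, 2->2, 5->5
Step 2: d_i = R_x(i) - R_y(i); compute d_i^2.
  (4-4)^2=0, (5-7)^2=4, (6-6)^2=0, (1-1)^2=0, (3-3)^2=0, (2-2)^2=0, (7-5)^2=4
sum(d^2) = 8.
Step 3: rho = 1 - 6*8 / (7*(7^2 - 1)) = 1 - 48/336 = 0.857143.
Step 4: Under H0, t = rho * sqrt((n-2)/(1-rho^2)) = 3.7210 ~ t(5).
Step 5: Two-sided p-value from the t-distribution with 5 df = 0.013697.
Step 6: alpha = 0.1. reject H0.

rho = 0.8571, p = 0.013697, reject H0 at alpha = 0.1.


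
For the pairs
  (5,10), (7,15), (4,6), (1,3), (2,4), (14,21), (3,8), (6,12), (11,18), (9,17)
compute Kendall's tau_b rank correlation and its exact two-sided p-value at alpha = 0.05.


Step 1: Enumerate the 45 unordered pairs (i,j) with i<j and classify each by sign(x_j-x_i) * sign(y_j-y_i).
  (1,2):dx=+2,dy=+5->C; (1,3):dx=-1,dy=-4->C; (1,4):dx=-4,dy=-7->C; (1,5):dx=-3,dy=-6->C
  (1,6):dx=+9,dy=+11->C; (1,7):dx=-2,dy=-2->C; (1,8):dx=+1,dy=+2->C; (1,9):dx=+6,dy=+8->C
  (1,10):dx=+4,dy=+7->C; (2,3):dx=-3,dy=-9->C; (2,4):dx=-6,dy=-12->C; (2,5):dx=-5,dy=-11->C
  (2,6):dx=+7,dy=+6->C; (2,7):dx=-4,dy=-7->C; (2,8):dx=-1,dy=-3->C; (2,9):dx=+4,dy=+3->C
  (2,10):dx=+2,dy=+2->C; (3,4):dx=-3,dy=-3->C; (3,5):dx=-2,dy=-2->C; (3,6):dx=+10,dy=+15->C
  (3,7):dx=-1,dy=+2->D; (3,8):dx=+2,dy=+6->C; (3,9):dx=+7,dy=+12->C; (3,10):dx=+5,dy=+11->C
  (4,5):dx=+1,dy=+1->C; (4,6):dx=+13,dy=+18->C; (4,7):dx=+2,dy=+5->C; (4,8):dx=+5,dy=+9->C
  (4,9):dx=+10,dy=+15->C; (4,10):dx=+8,dy=+14->C; (5,6):dx=+12,dy=+17->C; (5,7):dx=+1,dy=+4->C
  (5,8):dx=+4,dy=+8->C; (5,9):dx=+9,dy=+14->C; (5,10):dx=+7,dy=+13->C; (6,7):dx=-11,dy=-13->C
  (6,8):dx=-8,dy=-9->C; (6,9):dx=-3,dy=-3->C; (6,10):dx=-5,dy=-4->C; (7,8):dx=+3,dy=+4->C
  (7,9):dx=+8,dy=+10->C; (7,10):dx=+6,dy=+9->C; (8,9):dx=+5,dy=+6->C; (8,10):dx=+3,dy=+5->C
  (9,10):dx=-2,dy=-1->C
Step 2: C = 44, D = 1, total pairs = 45.
Step 3: tau = (C - D)/(n(n-1)/2) = (44 - 1)/45 = 0.955556.
Step 4: Exact two-sided p-value (enumerate n! = 3628800 permutations of y under H0): p = 0.000006.
Step 5: alpha = 0.05. reject H0.

tau_b = 0.9556 (C=44, D=1), p = 0.000006, reject H0.


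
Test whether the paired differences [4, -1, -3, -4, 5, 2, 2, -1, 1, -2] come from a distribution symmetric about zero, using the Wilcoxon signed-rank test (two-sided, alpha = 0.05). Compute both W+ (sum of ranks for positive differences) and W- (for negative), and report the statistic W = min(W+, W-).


Step 1: Drop any zero differences (none here) and take |d_i|.
|d| = [4, 1, 3, 4, 5, 2, 2, 1, 1, 2]
Step 2: Midrank |d_i| (ties get averaged ranks).
ranks: |4|->8.5, |1|->2, |3|->7, |4|->8.5, |5|->10, |2|->5, |2|->5, |1|->2, |1|->2, |2|->5
Step 3: Attach original signs; sum ranks with positive sign and with negative sign.
W+ = 8.5 + 10 + 5 + 5 + 2 = 30.5
W- = 2 + 7 + 8.5 + 2 + 5 = 24.5
(Check: W+ + W- = 55 should equal n(n+1)/2 = 55.)
Step 4: Test statistic W = min(W+, W-) = 24.5.
Step 5: Ties in |d|, so use the tie-corrected normal approximation.
        E[W] = n(n+1)/4 = 10*11/4 = 27.5.
        Tie groups: |d|=1 (t=3), |d|=2 (t=3), |d|=4 (t=2); sum(t^3 - t) = 54.
        Var[W] = n(n+1)(2n+1)/24 - sum(t^3-t)/48 = 2310/24 - 54/48 = 95.125.
        z = (W - E[W]) / sqrt(Var[W]) = (24.5 - 27.5) / 9.7532 = -0.3076.
        Two-sided p = 2*Phi(z) = 0.758393.
Step 6: alpha = 0.05. fail to reject H0.

W+ = 30.5, W- = 24.5, W = min = 24.5, p = 0.758393, fail to reject H0.
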